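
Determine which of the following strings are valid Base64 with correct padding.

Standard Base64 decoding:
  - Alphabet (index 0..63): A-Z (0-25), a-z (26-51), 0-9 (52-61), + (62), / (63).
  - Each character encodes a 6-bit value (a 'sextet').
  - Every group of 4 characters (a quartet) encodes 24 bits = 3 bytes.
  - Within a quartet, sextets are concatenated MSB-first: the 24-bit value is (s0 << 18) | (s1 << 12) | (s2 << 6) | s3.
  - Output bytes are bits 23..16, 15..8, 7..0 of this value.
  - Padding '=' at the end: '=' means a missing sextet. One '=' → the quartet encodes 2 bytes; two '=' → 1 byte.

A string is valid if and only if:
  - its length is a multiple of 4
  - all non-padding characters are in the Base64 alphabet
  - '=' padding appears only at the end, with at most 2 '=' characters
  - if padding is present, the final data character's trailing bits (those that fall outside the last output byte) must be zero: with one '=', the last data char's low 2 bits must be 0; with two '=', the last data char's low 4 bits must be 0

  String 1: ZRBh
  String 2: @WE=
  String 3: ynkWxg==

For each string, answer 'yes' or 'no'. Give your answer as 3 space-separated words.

String 1: 'ZRBh' → valid
String 2: '@WE=' → invalid (bad char(s): ['@'])
String 3: 'ynkWxg==' → valid

Answer: yes no yes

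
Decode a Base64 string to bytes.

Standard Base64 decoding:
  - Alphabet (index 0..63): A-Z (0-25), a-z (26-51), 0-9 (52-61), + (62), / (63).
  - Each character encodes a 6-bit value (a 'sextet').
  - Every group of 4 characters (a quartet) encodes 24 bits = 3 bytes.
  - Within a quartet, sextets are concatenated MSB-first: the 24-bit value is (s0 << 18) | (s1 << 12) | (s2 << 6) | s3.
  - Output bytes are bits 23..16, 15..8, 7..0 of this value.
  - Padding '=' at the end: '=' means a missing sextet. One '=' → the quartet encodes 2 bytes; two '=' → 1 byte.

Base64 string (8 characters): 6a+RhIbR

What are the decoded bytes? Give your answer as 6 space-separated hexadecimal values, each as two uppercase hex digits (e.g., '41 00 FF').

Answer: E9 AF 91 84 86 D1

Derivation:
After char 0 ('6'=58): chars_in_quartet=1 acc=0x3A bytes_emitted=0
After char 1 ('a'=26): chars_in_quartet=2 acc=0xE9A bytes_emitted=0
After char 2 ('+'=62): chars_in_quartet=3 acc=0x3A6BE bytes_emitted=0
After char 3 ('R'=17): chars_in_quartet=4 acc=0xE9AF91 -> emit E9 AF 91, reset; bytes_emitted=3
After char 4 ('h'=33): chars_in_quartet=1 acc=0x21 bytes_emitted=3
After char 5 ('I'=8): chars_in_quartet=2 acc=0x848 bytes_emitted=3
After char 6 ('b'=27): chars_in_quartet=3 acc=0x2121B bytes_emitted=3
After char 7 ('R'=17): chars_in_quartet=4 acc=0x8486D1 -> emit 84 86 D1, reset; bytes_emitted=6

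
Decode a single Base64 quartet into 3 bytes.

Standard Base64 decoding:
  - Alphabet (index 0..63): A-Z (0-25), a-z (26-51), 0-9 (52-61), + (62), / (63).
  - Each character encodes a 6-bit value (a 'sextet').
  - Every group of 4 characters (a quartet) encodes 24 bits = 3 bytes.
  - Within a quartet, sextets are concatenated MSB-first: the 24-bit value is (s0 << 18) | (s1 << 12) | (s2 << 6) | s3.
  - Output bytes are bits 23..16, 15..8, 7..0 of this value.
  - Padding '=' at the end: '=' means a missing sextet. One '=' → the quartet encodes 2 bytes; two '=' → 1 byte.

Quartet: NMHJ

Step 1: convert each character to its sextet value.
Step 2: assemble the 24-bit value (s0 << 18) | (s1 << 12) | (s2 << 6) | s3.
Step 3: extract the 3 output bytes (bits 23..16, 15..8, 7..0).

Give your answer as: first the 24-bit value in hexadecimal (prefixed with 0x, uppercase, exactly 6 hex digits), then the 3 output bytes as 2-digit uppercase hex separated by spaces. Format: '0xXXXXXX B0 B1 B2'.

Sextets: N=13, M=12, H=7, J=9
24-bit: (13<<18) | (12<<12) | (7<<6) | 9
      = 0x340000 | 0x00C000 | 0x0001C0 | 0x000009
      = 0x34C1C9
Bytes: (v>>16)&0xFF=34, (v>>8)&0xFF=C1, v&0xFF=C9

Answer: 0x34C1C9 34 C1 C9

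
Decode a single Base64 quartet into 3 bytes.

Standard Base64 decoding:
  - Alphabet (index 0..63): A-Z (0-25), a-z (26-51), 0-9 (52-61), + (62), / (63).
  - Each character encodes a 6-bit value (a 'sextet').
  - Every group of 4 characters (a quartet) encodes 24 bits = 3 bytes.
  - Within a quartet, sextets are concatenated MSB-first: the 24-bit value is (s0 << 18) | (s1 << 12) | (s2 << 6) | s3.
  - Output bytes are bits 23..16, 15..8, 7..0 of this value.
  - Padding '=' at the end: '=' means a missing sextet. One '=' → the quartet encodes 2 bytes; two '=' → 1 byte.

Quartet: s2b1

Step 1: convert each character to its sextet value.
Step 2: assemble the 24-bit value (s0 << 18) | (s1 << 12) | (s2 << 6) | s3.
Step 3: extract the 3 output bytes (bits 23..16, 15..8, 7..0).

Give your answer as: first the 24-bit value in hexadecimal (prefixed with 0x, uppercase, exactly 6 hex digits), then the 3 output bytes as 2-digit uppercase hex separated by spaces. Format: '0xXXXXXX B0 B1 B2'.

Answer: 0xB366F5 B3 66 F5

Derivation:
Sextets: s=44, 2=54, b=27, 1=53
24-bit: (44<<18) | (54<<12) | (27<<6) | 53
      = 0xB00000 | 0x036000 | 0x0006C0 | 0x000035
      = 0xB366F5
Bytes: (v>>16)&0xFF=B3, (v>>8)&0xFF=66, v&0xFF=F5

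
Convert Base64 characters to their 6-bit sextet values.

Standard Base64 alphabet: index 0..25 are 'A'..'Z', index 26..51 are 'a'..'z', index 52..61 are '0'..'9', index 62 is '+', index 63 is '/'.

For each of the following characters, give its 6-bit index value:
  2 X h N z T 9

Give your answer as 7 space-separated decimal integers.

'2': 0..9 range, 52 + ord('2') − ord('0') = 54
'X': A..Z range, ord('X') − ord('A') = 23
'h': a..z range, 26 + ord('h') − ord('a') = 33
'N': A..Z range, ord('N') − ord('A') = 13
'z': a..z range, 26 + ord('z') − ord('a') = 51
'T': A..Z range, ord('T') − ord('A') = 19
'9': 0..9 range, 52 + ord('9') − ord('0') = 61

Answer: 54 23 33 13 51 19 61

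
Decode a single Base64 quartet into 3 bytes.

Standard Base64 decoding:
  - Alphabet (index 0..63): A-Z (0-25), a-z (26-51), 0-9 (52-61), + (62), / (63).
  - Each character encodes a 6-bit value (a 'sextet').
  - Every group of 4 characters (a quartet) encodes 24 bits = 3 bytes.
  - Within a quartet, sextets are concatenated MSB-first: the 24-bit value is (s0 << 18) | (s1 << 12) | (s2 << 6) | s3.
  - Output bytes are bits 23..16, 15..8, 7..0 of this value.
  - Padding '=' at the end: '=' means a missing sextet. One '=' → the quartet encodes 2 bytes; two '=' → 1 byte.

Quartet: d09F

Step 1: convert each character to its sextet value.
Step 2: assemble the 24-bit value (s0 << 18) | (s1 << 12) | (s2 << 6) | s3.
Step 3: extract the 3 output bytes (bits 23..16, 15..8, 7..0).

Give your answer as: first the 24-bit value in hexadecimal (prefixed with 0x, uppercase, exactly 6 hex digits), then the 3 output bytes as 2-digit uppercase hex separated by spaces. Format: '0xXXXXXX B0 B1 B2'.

Sextets: d=29, 0=52, 9=61, F=5
24-bit: (29<<18) | (52<<12) | (61<<6) | 5
      = 0x740000 | 0x034000 | 0x000F40 | 0x000005
      = 0x774F45
Bytes: (v>>16)&0xFF=77, (v>>8)&0xFF=4F, v&0xFF=45

Answer: 0x774F45 77 4F 45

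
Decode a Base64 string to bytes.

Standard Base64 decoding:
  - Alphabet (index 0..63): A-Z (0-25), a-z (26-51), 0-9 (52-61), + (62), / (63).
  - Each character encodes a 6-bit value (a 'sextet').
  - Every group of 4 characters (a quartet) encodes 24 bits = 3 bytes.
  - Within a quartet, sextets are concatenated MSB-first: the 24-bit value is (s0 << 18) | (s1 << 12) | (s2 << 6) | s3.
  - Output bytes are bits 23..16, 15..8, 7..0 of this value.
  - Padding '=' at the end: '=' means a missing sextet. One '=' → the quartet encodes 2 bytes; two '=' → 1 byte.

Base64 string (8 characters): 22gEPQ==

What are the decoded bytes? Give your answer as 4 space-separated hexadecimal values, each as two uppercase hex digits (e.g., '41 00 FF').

After char 0 ('2'=54): chars_in_quartet=1 acc=0x36 bytes_emitted=0
After char 1 ('2'=54): chars_in_quartet=2 acc=0xDB6 bytes_emitted=0
After char 2 ('g'=32): chars_in_quartet=3 acc=0x36DA0 bytes_emitted=0
After char 3 ('E'=4): chars_in_quartet=4 acc=0xDB6804 -> emit DB 68 04, reset; bytes_emitted=3
After char 4 ('P'=15): chars_in_quartet=1 acc=0xF bytes_emitted=3
After char 5 ('Q'=16): chars_in_quartet=2 acc=0x3D0 bytes_emitted=3
Padding '==': partial quartet acc=0x3D0 -> emit 3D; bytes_emitted=4

Answer: DB 68 04 3D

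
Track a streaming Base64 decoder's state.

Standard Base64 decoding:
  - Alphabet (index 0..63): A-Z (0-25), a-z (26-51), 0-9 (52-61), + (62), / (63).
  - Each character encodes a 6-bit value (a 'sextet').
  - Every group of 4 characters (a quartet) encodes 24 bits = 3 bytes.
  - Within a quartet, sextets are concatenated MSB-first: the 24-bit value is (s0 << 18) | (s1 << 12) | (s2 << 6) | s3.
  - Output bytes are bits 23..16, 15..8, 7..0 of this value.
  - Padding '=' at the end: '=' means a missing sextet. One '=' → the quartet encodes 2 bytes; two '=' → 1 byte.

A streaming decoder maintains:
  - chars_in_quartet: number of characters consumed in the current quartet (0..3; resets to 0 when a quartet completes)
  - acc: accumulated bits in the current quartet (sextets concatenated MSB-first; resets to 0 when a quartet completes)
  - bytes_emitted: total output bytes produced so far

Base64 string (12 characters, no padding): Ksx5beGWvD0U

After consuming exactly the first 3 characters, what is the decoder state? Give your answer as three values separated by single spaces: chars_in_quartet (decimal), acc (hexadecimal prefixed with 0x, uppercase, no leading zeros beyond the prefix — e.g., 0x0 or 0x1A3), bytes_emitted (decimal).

After char 0 ('K'=10): chars_in_quartet=1 acc=0xA bytes_emitted=0
After char 1 ('s'=44): chars_in_quartet=2 acc=0x2AC bytes_emitted=0
After char 2 ('x'=49): chars_in_quartet=3 acc=0xAB31 bytes_emitted=0

Answer: 3 0xAB31 0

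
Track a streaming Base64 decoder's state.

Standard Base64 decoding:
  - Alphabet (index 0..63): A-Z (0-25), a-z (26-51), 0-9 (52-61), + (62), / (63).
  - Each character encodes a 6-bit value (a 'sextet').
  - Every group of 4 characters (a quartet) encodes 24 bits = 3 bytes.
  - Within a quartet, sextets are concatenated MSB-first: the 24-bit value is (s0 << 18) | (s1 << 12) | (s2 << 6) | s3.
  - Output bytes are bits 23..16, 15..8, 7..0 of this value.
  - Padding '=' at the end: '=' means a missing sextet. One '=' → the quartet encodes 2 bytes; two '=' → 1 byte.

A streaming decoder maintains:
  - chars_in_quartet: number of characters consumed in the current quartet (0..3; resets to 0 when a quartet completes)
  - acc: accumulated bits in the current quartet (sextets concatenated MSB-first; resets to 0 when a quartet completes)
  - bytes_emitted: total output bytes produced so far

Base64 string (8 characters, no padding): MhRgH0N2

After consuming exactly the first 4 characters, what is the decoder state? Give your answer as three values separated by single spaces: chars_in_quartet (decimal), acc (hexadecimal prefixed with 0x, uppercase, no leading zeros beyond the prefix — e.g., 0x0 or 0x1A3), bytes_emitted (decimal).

Answer: 0 0x0 3

Derivation:
After char 0 ('M'=12): chars_in_quartet=1 acc=0xC bytes_emitted=0
After char 1 ('h'=33): chars_in_quartet=2 acc=0x321 bytes_emitted=0
After char 2 ('R'=17): chars_in_quartet=3 acc=0xC851 bytes_emitted=0
After char 3 ('g'=32): chars_in_quartet=4 acc=0x321460 -> emit 32 14 60, reset; bytes_emitted=3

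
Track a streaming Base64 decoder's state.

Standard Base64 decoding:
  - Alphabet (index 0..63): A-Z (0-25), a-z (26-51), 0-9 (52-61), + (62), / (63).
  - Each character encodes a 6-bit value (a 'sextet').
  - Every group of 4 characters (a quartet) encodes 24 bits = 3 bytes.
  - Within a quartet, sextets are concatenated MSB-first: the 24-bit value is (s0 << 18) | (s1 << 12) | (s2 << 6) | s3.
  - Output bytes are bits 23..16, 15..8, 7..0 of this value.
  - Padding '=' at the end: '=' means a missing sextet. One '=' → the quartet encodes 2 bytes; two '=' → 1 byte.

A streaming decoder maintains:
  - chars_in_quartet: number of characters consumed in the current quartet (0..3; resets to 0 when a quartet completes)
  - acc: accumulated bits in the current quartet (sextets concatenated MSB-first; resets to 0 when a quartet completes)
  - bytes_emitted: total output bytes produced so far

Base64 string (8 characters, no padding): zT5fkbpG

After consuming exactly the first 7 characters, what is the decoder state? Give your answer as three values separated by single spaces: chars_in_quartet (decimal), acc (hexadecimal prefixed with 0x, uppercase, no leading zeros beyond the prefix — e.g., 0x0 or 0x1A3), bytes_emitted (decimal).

After char 0 ('z'=51): chars_in_quartet=1 acc=0x33 bytes_emitted=0
After char 1 ('T'=19): chars_in_quartet=2 acc=0xCD3 bytes_emitted=0
After char 2 ('5'=57): chars_in_quartet=3 acc=0x334F9 bytes_emitted=0
After char 3 ('f'=31): chars_in_quartet=4 acc=0xCD3E5F -> emit CD 3E 5F, reset; bytes_emitted=3
After char 4 ('k'=36): chars_in_quartet=1 acc=0x24 bytes_emitted=3
After char 5 ('b'=27): chars_in_quartet=2 acc=0x91B bytes_emitted=3
After char 6 ('p'=41): chars_in_quartet=3 acc=0x246E9 bytes_emitted=3

Answer: 3 0x246E9 3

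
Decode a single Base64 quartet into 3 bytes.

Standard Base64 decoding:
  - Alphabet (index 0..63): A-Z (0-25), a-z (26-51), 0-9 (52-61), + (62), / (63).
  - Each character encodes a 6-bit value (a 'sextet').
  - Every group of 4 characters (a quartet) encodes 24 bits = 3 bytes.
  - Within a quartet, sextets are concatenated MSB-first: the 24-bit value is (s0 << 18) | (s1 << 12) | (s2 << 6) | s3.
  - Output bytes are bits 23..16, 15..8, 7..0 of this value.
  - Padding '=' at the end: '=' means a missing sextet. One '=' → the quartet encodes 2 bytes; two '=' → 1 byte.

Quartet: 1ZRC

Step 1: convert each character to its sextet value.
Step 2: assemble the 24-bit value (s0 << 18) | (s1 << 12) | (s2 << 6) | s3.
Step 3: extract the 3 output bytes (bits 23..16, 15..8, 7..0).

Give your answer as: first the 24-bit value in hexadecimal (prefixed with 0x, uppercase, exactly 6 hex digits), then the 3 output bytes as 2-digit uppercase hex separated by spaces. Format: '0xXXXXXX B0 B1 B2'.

Answer: 0xD59442 D5 94 42

Derivation:
Sextets: 1=53, Z=25, R=17, C=2
24-bit: (53<<18) | (25<<12) | (17<<6) | 2
      = 0xD40000 | 0x019000 | 0x000440 | 0x000002
      = 0xD59442
Bytes: (v>>16)&0xFF=D5, (v>>8)&0xFF=94, v&0xFF=42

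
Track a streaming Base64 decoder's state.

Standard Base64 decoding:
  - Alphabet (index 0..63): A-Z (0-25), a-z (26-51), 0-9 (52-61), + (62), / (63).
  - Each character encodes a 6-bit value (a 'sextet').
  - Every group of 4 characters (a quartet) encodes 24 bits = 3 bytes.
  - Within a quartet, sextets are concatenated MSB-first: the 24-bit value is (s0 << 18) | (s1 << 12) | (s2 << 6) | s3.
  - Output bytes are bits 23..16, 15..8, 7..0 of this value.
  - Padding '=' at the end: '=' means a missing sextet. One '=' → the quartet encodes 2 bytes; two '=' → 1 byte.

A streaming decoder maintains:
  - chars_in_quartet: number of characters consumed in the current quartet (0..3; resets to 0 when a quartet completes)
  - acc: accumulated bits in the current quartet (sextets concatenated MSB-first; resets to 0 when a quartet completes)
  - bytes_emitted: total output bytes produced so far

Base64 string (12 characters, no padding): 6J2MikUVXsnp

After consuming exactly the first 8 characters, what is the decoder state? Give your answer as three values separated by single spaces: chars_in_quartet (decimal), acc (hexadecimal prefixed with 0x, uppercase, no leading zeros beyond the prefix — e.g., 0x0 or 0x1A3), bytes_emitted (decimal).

Answer: 0 0x0 6

Derivation:
After char 0 ('6'=58): chars_in_quartet=1 acc=0x3A bytes_emitted=0
After char 1 ('J'=9): chars_in_quartet=2 acc=0xE89 bytes_emitted=0
After char 2 ('2'=54): chars_in_quartet=3 acc=0x3A276 bytes_emitted=0
After char 3 ('M'=12): chars_in_quartet=4 acc=0xE89D8C -> emit E8 9D 8C, reset; bytes_emitted=3
After char 4 ('i'=34): chars_in_quartet=1 acc=0x22 bytes_emitted=3
After char 5 ('k'=36): chars_in_quartet=2 acc=0x8A4 bytes_emitted=3
After char 6 ('U'=20): chars_in_quartet=3 acc=0x22914 bytes_emitted=3
After char 7 ('V'=21): chars_in_quartet=4 acc=0x8A4515 -> emit 8A 45 15, reset; bytes_emitted=6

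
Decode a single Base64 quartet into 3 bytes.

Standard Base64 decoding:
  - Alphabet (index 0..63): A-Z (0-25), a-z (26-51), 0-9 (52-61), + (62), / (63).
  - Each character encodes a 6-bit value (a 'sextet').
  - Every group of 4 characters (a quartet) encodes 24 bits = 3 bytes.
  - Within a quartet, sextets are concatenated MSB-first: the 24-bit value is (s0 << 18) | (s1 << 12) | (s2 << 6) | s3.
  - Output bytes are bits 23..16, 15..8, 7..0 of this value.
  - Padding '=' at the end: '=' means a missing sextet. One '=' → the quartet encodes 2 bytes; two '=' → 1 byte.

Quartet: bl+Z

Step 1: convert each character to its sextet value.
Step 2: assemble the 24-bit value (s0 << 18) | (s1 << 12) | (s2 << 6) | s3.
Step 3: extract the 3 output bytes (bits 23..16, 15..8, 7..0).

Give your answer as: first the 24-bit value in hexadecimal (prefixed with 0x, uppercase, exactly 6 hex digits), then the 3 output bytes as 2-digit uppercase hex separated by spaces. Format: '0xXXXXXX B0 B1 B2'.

Sextets: b=27, l=37, +=62, Z=25
24-bit: (27<<18) | (37<<12) | (62<<6) | 25
      = 0x6C0000 | 0x025000 | 0x000F80 | 0x000019
      = 0x6E5F99
Bytes: (v>>16)&0xFF=6E, (v>>8)&0xFF=5F, v&0xFF=99

Answer: 0x6E5F99 6E 5F 99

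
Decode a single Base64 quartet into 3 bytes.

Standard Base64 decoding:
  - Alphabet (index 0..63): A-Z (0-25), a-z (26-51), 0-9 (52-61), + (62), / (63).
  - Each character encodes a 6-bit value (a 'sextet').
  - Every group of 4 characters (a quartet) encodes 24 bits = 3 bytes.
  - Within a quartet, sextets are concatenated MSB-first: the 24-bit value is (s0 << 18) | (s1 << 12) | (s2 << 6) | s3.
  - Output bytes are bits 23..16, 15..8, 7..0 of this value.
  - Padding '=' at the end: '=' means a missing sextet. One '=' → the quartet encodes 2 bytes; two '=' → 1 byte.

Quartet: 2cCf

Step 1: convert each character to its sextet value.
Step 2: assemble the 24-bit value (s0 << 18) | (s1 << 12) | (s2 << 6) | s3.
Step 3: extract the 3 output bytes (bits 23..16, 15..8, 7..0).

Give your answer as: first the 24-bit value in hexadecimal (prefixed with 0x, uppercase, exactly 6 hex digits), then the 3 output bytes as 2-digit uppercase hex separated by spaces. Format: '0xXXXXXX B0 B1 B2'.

Answer: 0xD9C09F D9 C0 9F

Derivation:
Sextets: 2=54, c=28, C=2, f=31
24-bit: (54<<18) | (28<<12) | (2<<6) | 31
      = 0xD80000 | 0x01C000 | 0x000080 | 0x00001F
      = 0xD9C09F
Bytes: (v>>16)&0xFF=D9, (v>>8)&0xFF=C0, v&0xFF=9F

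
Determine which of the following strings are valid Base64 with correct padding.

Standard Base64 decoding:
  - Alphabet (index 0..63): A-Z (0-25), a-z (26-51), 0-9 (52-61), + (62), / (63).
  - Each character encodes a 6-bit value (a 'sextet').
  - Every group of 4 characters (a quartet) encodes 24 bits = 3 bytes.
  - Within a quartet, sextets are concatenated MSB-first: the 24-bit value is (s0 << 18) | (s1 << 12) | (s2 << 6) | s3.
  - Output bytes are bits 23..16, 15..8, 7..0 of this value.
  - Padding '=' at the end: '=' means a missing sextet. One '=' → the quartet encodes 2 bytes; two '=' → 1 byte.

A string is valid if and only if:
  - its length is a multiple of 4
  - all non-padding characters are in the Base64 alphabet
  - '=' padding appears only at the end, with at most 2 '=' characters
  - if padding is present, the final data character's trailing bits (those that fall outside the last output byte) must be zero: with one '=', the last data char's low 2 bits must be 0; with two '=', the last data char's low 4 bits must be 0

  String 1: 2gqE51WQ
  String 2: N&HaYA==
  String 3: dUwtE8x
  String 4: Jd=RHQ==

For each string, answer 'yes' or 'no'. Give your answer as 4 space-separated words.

Answer: yes no no no

Derivation:
String 1: '2gqE51WQ' → valid
String 2: 'N&HaYA==' → invalid (bad char(s): ['&'])
String 3: 'dUwtE8x' → invalid (len=7 not mult of 4)
String 4: 'Jd=RHQ==' → invalid (bad char(s): ['=']; '=' in middle)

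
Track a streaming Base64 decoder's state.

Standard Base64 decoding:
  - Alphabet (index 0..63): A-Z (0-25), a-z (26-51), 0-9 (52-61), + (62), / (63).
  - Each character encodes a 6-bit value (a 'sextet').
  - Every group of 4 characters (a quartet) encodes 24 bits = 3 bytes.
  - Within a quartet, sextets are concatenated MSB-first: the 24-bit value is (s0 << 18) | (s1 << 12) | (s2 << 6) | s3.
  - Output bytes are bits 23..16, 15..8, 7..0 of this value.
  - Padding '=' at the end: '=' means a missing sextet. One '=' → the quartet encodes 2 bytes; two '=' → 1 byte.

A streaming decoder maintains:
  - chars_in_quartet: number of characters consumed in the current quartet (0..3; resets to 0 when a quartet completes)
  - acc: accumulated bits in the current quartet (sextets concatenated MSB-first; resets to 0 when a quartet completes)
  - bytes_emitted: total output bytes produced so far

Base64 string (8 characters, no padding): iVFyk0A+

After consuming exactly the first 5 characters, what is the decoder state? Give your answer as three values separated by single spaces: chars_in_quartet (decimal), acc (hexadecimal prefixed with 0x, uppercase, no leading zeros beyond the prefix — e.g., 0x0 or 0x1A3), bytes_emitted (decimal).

After char 0 ('i'=34): chars_in_quartet=1 acc=0x22 bytes_emitted=0
After char 1 ('V'=21): chars_in_quartet=2 acc=0x895 bytes_emitted=0
After char 2 ('F'=5): chars_in_quartet=3 acc=0x22545 bytes_emitted=0
After char 3 ('y'=50): chars_in_quartet=4 acc=0x895172 -> emit 89 51 72, reset; bytes_emitted=3
After char 4 ('k'=36): chars_in_quartet=1 acc=0x24 bytes_emitted=3

Answer: 1 0x24 3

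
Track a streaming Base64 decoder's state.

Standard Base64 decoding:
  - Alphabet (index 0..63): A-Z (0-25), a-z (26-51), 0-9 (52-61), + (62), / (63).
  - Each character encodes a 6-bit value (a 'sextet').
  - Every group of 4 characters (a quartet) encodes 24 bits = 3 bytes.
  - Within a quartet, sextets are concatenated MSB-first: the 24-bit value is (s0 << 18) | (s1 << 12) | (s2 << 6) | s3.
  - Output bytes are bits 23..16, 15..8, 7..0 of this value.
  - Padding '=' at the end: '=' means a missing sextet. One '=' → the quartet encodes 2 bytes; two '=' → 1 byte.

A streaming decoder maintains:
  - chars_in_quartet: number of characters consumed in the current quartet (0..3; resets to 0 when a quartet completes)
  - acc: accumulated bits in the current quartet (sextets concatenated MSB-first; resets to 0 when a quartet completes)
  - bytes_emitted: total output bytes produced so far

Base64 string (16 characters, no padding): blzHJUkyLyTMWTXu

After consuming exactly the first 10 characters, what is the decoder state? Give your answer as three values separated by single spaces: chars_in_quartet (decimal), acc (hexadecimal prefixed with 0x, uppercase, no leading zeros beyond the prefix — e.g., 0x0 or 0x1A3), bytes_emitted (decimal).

After char 0 ('b'=27): chars_in_quartet=1 acc=0x1B bytes_emitted=0
After char 1 ('l'=37): chars_in_quartet=2 acc=0x6E5 bytes_emitted=0
After char 2 ('z'=51): chars_in_quartet=3 acc=0x1B973 bytes_emitted=0
After char 3 ('H'=7): chars_in_quartet=4 acc=0x6E5CC7 -> emit 6E 5C C7, reset; bytes_emitted=3
After char 4 ('J'=9): chars_in_quartet=1 acc=0x9 bytes_emitted=3
After char 5 ('U'=20): chars_in_quartet=2 acc=0x254 bytes_emitted=3
After char 6 ('k'=36): chars_in_quartet=3 acc=0x9524 bytes_emitted=3
After char 7 ('y'=50): chars_in_quartet=4 acc=0x254932 -> emit 25 49 32, reset; bytes_emitted=6
After char 8 ('L'=11): chars_in_quartet=1 acc=0xB bytes_emitted=6
After char 9 ('y'=50): chars_in_quartet=2 acc=0x2F2 bytes_emitted=6

Answer: 2 0x2F2 6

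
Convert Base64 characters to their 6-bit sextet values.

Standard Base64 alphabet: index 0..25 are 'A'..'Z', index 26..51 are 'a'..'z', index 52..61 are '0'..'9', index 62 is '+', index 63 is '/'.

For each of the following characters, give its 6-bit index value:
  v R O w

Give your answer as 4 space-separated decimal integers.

Answer: 47 17 14 48

Derivation:
'v': a..z range, 26 + ord('v') − ord('a') = 47
'R': A..Z range, ord('R') − ord('A') = 17
'O': A..Z range, ord('O') − ord('A') = 14
'w': a..z range, 26 + ord('w') − ord('a') = 48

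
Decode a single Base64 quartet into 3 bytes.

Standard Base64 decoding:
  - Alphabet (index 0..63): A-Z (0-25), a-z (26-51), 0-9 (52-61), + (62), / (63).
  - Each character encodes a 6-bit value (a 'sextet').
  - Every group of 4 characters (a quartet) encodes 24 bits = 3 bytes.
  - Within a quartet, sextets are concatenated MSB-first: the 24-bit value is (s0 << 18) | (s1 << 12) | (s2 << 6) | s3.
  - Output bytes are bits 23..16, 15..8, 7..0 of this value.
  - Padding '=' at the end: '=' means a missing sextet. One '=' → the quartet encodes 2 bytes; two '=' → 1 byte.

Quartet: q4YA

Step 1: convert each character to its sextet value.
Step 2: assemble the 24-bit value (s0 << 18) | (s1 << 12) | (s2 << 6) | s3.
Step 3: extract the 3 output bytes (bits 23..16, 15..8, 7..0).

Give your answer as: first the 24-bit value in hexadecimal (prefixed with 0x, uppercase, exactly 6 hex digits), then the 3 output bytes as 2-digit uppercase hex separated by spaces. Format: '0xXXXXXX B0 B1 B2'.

Answer: 0xAB8600 AB 86 00

Derivation:
Sextets: q=42, 4=56, Y=24, A=0
24-bit: (42<<18) | (56<<12) | (24<<6) | 0
      = 0xA80000 | 0x038000 | 0x000600 | 0x000000
      = 0xAB8600
Bytes: (v>>16)&0xFF=AB, (v>>8)&0xFF=86, v&0xFF=00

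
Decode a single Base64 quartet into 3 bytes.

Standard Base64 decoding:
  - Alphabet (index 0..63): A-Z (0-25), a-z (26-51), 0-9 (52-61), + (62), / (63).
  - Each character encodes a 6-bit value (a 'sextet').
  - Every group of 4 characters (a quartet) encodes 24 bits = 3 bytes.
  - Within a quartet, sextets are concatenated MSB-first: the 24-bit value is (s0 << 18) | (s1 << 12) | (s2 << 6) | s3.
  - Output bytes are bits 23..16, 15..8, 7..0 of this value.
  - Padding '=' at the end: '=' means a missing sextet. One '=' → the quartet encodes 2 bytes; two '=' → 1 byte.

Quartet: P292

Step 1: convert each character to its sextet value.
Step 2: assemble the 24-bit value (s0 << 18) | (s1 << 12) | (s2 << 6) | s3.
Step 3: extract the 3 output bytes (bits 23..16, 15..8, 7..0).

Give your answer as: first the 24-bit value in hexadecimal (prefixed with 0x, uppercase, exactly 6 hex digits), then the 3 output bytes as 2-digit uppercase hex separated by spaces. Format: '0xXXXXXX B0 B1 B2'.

Sextets: P=15, 2=54, 9=61, 2=54
24-bit: (15<<18) | (54<<12) | (61<<6) | 54
      = 0x3C0000 | 0x036000 | 0x000F40 | 0x000036
      = 0x3F6F76
Bytes: (v>>16)&0xFF=3F, (v>>8)&0xFF=6F, v&0xFF=76

Answer: 0x3F6F76 3F 6F 76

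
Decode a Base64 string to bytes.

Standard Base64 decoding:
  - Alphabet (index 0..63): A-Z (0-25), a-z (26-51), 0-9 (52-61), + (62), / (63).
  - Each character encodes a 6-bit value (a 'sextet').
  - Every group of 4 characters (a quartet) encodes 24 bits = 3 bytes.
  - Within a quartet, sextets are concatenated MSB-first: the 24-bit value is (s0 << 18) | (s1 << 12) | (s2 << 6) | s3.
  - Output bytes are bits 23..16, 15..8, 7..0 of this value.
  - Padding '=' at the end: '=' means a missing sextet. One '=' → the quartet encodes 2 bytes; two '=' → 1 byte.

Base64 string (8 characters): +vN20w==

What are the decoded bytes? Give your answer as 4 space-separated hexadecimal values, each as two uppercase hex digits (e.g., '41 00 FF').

Answer: FA F3 76 D3

Derivation:
After char 0 ('+'=62): chars_in_quartet=1 acc=0x3E bytes_emitted=0
After char 1 ('v'=47): chars_in_quartet=2 acc=0xFAF bytes_emitted=0
After char 2 ('N'=13): chars_in_quartet=3 acc=0x3EBCD bytes_emitted=0
After char 3 ('2'=54): chars_in_quartet=4 acc=0xFAF376 -> emit FA F3 76, reset; bytes_emitted=3
After char 4 ('0'=52): chars_in_quartet=1 acc=0x34 bytes_emitted=3
After char 5 ('w'=48): chars_in_quartet=2 acc=0xD30 bytes_emitted=3
Padding '==': partial quartet acc=0xD30 -> emit D3; bytes_emitted=4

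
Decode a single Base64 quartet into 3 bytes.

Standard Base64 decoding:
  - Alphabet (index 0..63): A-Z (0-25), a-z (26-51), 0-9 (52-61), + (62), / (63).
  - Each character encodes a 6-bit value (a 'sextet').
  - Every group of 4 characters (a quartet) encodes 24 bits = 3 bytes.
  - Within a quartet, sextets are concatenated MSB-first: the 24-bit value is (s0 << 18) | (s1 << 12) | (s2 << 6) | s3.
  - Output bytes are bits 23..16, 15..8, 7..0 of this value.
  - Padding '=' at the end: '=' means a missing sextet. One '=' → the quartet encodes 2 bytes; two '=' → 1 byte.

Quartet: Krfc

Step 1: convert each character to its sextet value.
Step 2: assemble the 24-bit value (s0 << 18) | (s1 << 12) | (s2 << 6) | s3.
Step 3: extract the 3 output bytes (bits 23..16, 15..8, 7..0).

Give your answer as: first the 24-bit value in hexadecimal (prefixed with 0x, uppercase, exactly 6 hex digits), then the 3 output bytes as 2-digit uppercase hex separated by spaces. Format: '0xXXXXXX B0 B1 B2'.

Answer: 0x2AB7DC 2A B7 DC

Derivation:
Sextets: K=10, r=43, f=31, c=28
24-bit: (10<<18) | (43<<12) | (31<<6) | 28
      = 0x280000 | 0x02B000 | 0x0007C0 | 0x00001C
      = 0x2AB7DC
Bytes: (v>>16)&0xFF=2A, (v>>8)&0xFF=B7, v&0xFF=DC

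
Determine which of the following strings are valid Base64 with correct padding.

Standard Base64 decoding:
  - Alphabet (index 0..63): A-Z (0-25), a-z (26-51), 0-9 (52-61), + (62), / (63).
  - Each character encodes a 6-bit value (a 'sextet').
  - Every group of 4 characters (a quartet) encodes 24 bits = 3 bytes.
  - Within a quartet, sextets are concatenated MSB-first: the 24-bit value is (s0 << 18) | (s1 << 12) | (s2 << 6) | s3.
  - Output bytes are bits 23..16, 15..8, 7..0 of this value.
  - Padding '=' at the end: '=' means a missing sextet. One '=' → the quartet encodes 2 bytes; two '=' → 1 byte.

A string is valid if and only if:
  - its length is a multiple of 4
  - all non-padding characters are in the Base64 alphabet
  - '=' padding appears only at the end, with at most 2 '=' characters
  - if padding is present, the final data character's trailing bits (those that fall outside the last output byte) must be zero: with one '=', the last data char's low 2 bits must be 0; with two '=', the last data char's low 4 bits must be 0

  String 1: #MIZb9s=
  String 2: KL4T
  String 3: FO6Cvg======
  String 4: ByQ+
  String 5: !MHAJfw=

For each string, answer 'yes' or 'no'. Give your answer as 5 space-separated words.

Answer: no yes no yes no

Derivation:
String 1: '#MIZb9s=' → invalid (bad char(s): ['#'])
String 2: 'KL4T' → valid
String 3: 'FO6Cvg======' → invalid (6 pad chars (max 2))
String 4: 'ByQ+' → valid
String 5: '!MHAJfw=' → invalid (bad char(s): ['!'])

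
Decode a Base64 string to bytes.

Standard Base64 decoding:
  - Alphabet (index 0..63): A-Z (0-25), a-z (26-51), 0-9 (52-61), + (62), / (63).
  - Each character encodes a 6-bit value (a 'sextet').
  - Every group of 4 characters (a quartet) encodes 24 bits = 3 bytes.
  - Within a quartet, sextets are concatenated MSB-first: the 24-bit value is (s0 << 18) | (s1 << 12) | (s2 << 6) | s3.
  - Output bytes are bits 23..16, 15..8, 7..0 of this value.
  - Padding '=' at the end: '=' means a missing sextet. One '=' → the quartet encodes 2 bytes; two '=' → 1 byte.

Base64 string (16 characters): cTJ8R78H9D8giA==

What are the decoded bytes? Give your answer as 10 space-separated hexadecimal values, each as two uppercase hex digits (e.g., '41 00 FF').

Answer: 71 32 7C 47 BF 07 F4 3F 20 88

Derivation:
After char 0 ('c'=28): chars_in_quartet=1 acc=0x1C bytes_emitted=0
After char 1 ('T'=19): chars_in_quartet=2 acc=0x713 bytes_emitted=0
After char 2 ('J'=9): chars_in_quartet=3 acc=0x1C4C9 bytes_emitted=0
After char 3 ('8'=60): chars_in_quartet=4 acc=0x71327C -> emit 71 32 7C, reset; bytes_emitted=3
After char 4 ('R'=17): chars_in_quartet=1 acc=0x11 bytes_emitted=3
After char 5 ('7'=59): chars_in_quartet=2 acc=0x47B bytes_emitted=3
After char 6 ('8'=60): chars_in_quartet=3 acc=0x11EFC bytes_emitted=3
After char 7 ('H'=7): chars_in_quartet=4 acc=0x47BF07 -> emit 47 BF 07, reset; bytes_emitted=6
After char 8 ('9'=61): chars_in_quartet=1 acc=0x3D bytes_emitted=6
After char 9 ('D'=3): chars_in_quartet=2 acc=0xF43 bytes_emitted=6
After char 10 ('8'=60): chars_in_quartet=3 acc=0x3D0FC bytes_emitted=6
After char 11 ('g'=32): chars_in_quartet=4 acc=0xF43F20 -> emit F4 3F 20, reset; bytes_emitted=9
After char 12 ('i'=34): chars_in_quartet=1 acc=0x22 bytes_emitted=9
After char 13 ('A'=0): chars_in_quartet=2 acc=0x880 bytes_emitted=9
Padding '==': partial quartet acc=0x880 -> emit 88; bytes_emitted=10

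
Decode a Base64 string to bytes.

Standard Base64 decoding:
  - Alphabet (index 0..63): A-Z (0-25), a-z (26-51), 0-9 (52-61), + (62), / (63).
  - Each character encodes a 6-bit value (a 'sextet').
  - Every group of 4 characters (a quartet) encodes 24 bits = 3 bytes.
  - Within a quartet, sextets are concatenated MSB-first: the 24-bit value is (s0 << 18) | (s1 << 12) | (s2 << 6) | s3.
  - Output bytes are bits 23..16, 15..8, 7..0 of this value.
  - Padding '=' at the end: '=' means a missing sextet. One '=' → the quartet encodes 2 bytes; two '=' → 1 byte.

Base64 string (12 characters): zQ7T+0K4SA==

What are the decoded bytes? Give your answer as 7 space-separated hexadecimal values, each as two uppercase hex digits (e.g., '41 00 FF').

Answer: CD 0E D3 FB 42 B8 48

Derivation:
After char 0 ('z'=51): chars_in_quartet=1 acc=0x33 bytes_emitted=0
After char 1 ('Q'=16): chars_in_quartet=2 acc=0xCD0 bytes_emitted=0
After char 2 ('7'=59): chars_in_quartet=3 acc=0x3343B bytes_emitted=0
After char 3 ('T'=19): chars_in_quartet=4 acc=0xCD0ED3 -> emit CD 0E D3, reset; bytes_emitted=3
After char 4 ('+'=62): chars_in_quartet=1 acc=0x3E bytes_emitted=3
After char 5 ('0'=52): chars_in_quartet=2 acc=0xFB4 bytes_emitted=3
After char 6 ('K'=10): chars_in_quartet=3 acc=0x3ED0A bytes_emitted=3
After char 7 ('4'=56): chars_in_quartet=4 acc=0xFB42B8 -> emit FB 42 B8, reset; bytes_emitted=6
After char 8 ('S'=18): chars_in_quartet=1 acc=0x12 bytes_emitted=6
After char 9 ('A'=0): chars_in_quartet=2 acc=0x480 bytes_emitted=6
Padding '==': partial quartet acc=0x480 -> emit 48; bytes_emitted=7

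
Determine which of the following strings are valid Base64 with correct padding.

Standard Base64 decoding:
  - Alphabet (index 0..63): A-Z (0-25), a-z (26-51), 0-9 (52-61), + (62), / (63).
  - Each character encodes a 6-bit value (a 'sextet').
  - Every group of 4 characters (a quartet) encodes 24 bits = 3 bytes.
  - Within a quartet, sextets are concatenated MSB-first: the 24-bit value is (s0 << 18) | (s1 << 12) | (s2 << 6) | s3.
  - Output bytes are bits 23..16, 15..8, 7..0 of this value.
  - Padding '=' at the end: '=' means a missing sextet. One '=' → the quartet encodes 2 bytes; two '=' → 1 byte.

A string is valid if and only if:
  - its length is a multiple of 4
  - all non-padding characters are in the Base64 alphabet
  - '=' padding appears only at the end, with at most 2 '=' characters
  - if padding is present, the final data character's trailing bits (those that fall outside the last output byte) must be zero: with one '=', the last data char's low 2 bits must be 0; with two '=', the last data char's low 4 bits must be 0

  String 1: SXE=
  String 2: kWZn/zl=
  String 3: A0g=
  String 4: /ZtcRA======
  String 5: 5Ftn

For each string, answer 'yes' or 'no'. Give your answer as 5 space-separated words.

String 1: 'SXE=' → valid
String 2: 'kWZn/zl=' → invalid (bad trailing bits)
String 3: 'A0g=' → valid
String 4: '/ZtcRA======' → invalid (6 pad chars (max 2))
String 5: '5Ftn' → valid

Answer: yes no yes no yes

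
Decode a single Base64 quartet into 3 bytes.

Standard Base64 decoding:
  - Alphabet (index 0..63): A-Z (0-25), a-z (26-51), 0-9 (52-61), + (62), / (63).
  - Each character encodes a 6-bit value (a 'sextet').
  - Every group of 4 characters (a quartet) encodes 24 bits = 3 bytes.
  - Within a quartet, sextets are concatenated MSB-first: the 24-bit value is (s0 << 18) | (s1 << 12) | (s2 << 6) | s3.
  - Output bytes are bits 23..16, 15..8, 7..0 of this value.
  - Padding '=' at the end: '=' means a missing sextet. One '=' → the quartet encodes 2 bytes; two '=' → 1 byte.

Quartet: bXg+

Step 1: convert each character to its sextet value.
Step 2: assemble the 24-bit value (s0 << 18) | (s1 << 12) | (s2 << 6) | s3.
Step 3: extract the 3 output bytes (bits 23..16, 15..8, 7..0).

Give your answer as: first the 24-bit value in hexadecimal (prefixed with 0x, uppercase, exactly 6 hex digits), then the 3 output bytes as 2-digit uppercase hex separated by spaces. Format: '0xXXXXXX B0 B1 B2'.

Sextets: b=27, X=23, g=32, +=62
24-bit: (27<<18) | (23<<12) | (32<<6) | 62
      = 0x6C0000 | 0x017000 | 0x000800 | 0x00003E
      = 0x6D783E
Bytes: (v>>16)&0xFF=6D, (v>>8)&0xFF=78, v&0xFF=3E

Answer: 0x6D783E 6D 78 3E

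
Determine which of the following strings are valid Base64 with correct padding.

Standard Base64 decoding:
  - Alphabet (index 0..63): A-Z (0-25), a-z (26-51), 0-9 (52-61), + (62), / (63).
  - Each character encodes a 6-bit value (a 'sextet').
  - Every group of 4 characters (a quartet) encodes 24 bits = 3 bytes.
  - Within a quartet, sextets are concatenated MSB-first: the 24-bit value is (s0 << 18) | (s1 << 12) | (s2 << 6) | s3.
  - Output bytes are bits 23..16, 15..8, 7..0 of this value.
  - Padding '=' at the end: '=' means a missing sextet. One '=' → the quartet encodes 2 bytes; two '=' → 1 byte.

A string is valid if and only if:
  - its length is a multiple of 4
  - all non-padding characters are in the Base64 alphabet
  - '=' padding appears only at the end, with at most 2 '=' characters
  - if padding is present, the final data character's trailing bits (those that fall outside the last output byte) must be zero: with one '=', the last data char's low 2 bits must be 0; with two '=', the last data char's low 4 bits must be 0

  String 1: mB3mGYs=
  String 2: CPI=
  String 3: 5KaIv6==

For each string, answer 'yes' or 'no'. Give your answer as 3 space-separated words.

String 1: 'mB3mGYs=' → valid
String 2: 'CPI=' → valid
String 3: '5KaIv6==' → invalid (bad trailing bits)

Answer: yes yes no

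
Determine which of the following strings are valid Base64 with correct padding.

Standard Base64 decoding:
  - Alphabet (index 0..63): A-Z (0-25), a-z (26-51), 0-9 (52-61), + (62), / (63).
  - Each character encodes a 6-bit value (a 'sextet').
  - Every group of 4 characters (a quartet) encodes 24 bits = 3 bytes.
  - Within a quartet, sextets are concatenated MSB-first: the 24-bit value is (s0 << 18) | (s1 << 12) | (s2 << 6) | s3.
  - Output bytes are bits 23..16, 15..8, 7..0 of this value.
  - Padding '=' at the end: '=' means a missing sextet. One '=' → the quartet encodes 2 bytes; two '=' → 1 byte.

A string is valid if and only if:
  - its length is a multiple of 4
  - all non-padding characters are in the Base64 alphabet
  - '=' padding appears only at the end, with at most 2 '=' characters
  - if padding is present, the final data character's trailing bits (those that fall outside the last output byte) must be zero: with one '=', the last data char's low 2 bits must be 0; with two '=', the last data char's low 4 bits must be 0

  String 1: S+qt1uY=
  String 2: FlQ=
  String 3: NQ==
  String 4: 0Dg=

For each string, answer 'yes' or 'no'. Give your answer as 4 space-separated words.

Answer: yes yes yes yes

Derivation:
String 1: 'S+qt1uY=' → valid
String 2: 'FlQ=' → valid
String 3: 'NQ==' → valid
String 4: '0Dg=' → valid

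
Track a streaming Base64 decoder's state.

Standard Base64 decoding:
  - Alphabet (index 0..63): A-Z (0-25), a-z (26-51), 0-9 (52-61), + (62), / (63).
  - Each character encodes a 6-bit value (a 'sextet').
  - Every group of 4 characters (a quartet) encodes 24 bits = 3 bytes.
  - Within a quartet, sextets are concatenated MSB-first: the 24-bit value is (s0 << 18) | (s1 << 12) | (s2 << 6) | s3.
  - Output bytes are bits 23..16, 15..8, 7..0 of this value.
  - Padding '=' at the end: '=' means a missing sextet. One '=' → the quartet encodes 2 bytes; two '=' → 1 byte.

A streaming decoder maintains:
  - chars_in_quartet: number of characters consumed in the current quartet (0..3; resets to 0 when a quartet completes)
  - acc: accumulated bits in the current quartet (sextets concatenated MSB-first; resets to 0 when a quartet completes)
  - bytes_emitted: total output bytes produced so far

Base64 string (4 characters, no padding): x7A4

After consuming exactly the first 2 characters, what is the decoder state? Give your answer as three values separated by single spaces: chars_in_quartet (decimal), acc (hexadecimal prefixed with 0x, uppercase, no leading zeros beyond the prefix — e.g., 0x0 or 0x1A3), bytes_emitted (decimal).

Answer: 2 0xC7B 0

Derivation:
After char 0 ('x'=49): chars_in_quartet=1 acc=0x31 bytes_emitted=0
After char 1 ('7'=59): chars_in_quartet=2 acc=0xC7B bytes_emitted=0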